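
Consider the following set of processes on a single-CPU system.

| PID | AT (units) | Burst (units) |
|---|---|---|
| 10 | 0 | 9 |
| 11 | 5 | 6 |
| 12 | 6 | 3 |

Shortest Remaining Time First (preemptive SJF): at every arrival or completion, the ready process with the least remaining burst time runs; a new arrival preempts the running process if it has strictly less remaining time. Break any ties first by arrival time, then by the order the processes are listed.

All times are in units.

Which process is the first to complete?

10

Gantt: | 10 0-9 | 12 9-12 | 11 12-18 |
Completion: 10=9  11=18  12=12
Finish order: 10 → 12 → 11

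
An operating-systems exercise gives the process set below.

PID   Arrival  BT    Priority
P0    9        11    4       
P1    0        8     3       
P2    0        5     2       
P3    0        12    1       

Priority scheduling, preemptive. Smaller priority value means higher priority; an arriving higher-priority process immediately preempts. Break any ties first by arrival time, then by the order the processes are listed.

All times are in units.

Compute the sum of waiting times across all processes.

Timeline: | P3 0-12 | P2 12-17 | P1 17-25 | P0 25-36 |
Completion: P0=36  P1=25  P2=17  P3=12
Turnaround (C−A): P0=27  P1=25  P2=17  P3=12
Waiting = turnaround − burst: P0=16, P1=17, P2=12, P3=0
Total waiting = 16 + 17 + 12 + 0 = 45

45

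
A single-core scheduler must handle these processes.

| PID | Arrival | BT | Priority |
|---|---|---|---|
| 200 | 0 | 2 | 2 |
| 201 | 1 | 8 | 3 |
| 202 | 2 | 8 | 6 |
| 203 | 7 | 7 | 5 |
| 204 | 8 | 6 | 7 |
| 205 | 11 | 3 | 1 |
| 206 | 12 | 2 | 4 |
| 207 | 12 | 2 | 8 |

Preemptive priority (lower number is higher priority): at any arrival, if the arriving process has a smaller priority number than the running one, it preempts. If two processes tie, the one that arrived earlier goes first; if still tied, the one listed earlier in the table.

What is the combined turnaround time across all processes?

Gantt: | 200 0-2 | 201 2-10 | 203 10-11 | 205 11-14 | 206 14-16 | 203 16-22 | 202 22-30 | 204 30-36 | 207 36-38 |
Completion: 200=2  201=10  202=30  203=22  204=36  205=14  206=16  207=38
Turnaround = completion − arrival: 200=2, 201=9, 202=28, 203=15, 204=28, 205=3, 206=4, 207=26
Total turnaround = 2 + 9 + 28 + 15 + 28 + 3 + 4 + 26 = 115

115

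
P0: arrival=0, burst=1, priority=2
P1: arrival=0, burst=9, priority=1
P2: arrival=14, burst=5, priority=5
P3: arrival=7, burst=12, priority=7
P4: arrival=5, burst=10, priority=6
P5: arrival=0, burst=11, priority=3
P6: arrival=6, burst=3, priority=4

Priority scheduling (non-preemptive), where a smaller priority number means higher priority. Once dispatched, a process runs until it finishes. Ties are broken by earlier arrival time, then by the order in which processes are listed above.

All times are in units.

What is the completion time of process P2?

Schedule: | P1 0-9 | P0 9-10 | P5 10-21 | P6 21-24 | P2 24-29 | P4 29-39 | P3 39-51 |
Completion: P0=10  P1=9  P2=29  P3=51  P4=39  P5=21  P6=24
Turnaround (C−A): P0=10  P1=9  P2=15  P3=44  P4=34  P5=21  P6=18

29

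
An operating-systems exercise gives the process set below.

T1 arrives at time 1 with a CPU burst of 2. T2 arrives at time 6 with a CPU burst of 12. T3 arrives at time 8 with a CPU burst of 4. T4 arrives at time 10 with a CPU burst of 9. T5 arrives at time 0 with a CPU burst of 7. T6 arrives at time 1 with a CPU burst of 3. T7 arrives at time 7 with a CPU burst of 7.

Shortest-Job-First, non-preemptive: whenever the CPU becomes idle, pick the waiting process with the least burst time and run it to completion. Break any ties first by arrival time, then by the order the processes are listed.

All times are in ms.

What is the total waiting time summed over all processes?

Timeline: | T5 0-7 | T1 7-9 | T6 9-12 | T3 12-16 | T7 16-23 | T4 23-32 | T2 32-44 |
Completion: T1=9  T2=44  T3=16  T4=32  T5=7  T6=12  T7=23
Waiting = turnaround − burst: T1=6, T2=26, T3=4, T4=13, T5=0, T6=8, T7=9
Total waiting = 6 + 26 + 4 + 13 + 0 + 8 + 9 = 66

66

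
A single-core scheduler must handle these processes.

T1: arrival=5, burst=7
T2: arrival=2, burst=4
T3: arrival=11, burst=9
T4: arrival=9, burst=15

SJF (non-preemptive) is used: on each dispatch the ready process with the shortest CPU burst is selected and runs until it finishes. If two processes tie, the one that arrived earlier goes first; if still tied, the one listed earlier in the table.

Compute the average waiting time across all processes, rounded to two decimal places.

Timeline: | idle 0-2 | T2 2-6 | T1 6-13 | T3 13-22 | T4 22-37 |
Completion: T1=13  T2=6  T3=22  T4=37
Turnaround (C−A): T1=8  T2=4  T3=11  T4=28
Waiting times: T1=1, T2=0, T3=2, T4=13
Average waiting = (1+0+2+13) / 4 = 16/4 = 4.00

4.00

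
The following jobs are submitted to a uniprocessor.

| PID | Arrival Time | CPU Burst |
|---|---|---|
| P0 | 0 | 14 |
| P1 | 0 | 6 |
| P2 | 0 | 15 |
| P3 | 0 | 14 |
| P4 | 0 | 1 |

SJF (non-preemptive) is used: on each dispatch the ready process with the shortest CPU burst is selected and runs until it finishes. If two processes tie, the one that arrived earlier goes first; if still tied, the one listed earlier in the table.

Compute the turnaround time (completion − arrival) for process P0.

Schedule: | P4 0-1 | P1 1-7 | P0 7-21 | P3 21-35 | P2 35-50 |
Completion: P0=21  P1=7  P2=50  P3=35  P4=1
Turnaround(P0) = completion − arrival = 21 − 0 = 21

21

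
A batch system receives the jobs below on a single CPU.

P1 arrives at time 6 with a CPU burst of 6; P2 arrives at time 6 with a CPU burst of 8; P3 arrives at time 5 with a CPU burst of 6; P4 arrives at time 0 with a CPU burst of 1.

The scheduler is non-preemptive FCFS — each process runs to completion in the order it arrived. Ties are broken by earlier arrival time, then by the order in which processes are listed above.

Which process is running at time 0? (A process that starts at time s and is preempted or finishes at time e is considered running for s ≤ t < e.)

Gantt: | P4 0-1 | idle 1-5 | P3 5-11 | P1 11-17 | P2 17-25 |
Completion: P1=17  P2=25  P3=11  P4=1
Turnaround (C−A): P1=11  P2=19  P3=6  P4=1

P4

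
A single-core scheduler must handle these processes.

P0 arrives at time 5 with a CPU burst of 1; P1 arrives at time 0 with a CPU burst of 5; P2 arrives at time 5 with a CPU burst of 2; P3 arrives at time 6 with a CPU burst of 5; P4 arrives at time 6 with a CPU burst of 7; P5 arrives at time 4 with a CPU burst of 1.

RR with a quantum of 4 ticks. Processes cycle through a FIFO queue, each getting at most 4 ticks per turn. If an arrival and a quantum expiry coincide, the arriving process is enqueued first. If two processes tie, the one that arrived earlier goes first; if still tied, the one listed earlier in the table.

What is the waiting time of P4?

Gantt: | P1 0-4 | P5 4-5 | P1 5-6 | P0 6-7 | P2 7-9 | P3 9-13 | P4 13-17 | P3 17-18 | P4 18-21 |
Completion: P0=7  P1=6  P2=9  P3=18  P4=21  P5=5
Turnaround (C−A): P0=2  P1=6  P2=4  P3=12  P4=15  P5=1
Waiting(P4) = turnaround − burst = 15 − 7 = 8

8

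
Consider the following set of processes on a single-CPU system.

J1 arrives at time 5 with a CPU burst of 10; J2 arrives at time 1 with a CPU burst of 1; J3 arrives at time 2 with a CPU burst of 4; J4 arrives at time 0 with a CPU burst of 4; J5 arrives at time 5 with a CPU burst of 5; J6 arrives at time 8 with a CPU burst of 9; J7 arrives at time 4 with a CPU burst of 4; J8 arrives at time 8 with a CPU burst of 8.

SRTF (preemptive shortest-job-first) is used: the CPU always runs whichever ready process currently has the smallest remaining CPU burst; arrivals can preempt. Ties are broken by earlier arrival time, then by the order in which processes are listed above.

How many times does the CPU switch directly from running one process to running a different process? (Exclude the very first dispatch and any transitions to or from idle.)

8

Schedule: | J4 0-1 | J2 1-2 | J4 2-5 | J3 5-9 | J7 9-13 | J5 13-18 | J8 18-26 | J6 26-35 | J1 35-45 |
Completion: J1=45  J2=2  J3=9  J4=5  J5=18  J6=35  J7=13  J8=26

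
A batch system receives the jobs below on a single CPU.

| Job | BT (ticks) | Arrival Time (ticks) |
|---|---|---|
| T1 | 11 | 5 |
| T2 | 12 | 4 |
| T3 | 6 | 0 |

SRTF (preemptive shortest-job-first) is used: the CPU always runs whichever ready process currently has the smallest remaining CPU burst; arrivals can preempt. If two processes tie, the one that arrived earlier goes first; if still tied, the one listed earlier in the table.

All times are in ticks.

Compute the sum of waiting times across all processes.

Schedule: | T3 0-6 | T1 6-17 | T2 17-29 |
Completion: T1=17  T2=29  T3=6
Turnaround (C−A): T1=12  T2=25  T3=6
Waiting = turnaround − burst: T1=1, T2=13, T3=0
Total waiting = 1 + 13 + 0 = 14

14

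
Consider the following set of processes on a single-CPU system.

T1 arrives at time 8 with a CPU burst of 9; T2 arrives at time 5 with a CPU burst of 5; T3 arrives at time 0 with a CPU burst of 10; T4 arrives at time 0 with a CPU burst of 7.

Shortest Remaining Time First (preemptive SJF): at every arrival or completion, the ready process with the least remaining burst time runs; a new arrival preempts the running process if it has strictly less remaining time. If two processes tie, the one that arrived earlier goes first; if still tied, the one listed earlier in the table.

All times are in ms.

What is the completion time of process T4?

7

Gantt: | T4 0-7 | T2 7-12 | T1 12-21 | T3 21-31 |
Completion: T1=21  T2=12  T3=31  T4=7
Turnaround (C−A): T1=13  T2=7  T3=31  T4=7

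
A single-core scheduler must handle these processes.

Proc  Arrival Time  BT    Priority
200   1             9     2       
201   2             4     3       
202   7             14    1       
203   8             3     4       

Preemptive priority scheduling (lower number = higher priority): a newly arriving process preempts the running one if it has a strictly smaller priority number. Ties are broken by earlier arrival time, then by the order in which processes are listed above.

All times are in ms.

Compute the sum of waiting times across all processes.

Timeline: | idle 0-1 | 200 1-7 | 202 7-21 | 200 21-24 | 201 24-28 | 203 28-31 |
Completion: 200=24  201=28  202=21  203=31
Turnaround (C−A): 200=23  201=26  202=14  203=23
Waiting = turnaround − burst: 200=14, 201=22, 202=0, 203=20
Total waiting = 14 + 22 + 0 + 20 = 56

56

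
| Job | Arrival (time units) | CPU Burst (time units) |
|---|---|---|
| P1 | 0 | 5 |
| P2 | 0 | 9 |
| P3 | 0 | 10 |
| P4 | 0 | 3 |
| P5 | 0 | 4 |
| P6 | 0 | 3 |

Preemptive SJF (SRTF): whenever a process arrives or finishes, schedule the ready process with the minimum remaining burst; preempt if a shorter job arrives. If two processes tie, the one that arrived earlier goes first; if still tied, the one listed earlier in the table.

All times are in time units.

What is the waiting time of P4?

0

Schedule: | P4 0-3 | P6 3-6 | P5 6-10 | P1 10-15 | P2 15-24 | P3 24-34 |
Completion: P1=15  P2=24  P3=34  P4=3  P5=10  P6=6
Turnaround (C−A): P1=15  P2=24  P3=34  P4=3  P5=10  P6=6
Waiting(P4) = turnaround − burst = 3 − 3 = 0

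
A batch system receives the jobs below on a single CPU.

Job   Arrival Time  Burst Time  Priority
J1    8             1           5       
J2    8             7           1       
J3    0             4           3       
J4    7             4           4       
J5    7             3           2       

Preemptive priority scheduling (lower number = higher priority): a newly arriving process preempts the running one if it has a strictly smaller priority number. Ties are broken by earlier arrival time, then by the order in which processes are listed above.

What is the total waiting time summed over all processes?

30

Gantt: | J3 0-4 | idle 4-7 | J5 7-8 | J2 8-15 | J5 15-17 | J4 17-21 | J1 21-22 |
Completion: J1=22  J2=15  J3=4  J4=21  J5=17
Turnaround (C−A): J1=14  J2=7  J3=4  J4=14  J5=10
Waiting = turnaround − burst: J1=13, J2=0, J3=0, J4=10, J5=7
Total waiting = 13 + 0 + 0 + 10 + 7 = 30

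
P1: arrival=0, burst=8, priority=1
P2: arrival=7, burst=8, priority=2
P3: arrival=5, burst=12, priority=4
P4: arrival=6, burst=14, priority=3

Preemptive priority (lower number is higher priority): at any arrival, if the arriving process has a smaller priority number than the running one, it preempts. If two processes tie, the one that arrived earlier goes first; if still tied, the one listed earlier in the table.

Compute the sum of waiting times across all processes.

Timeline: | P1 0-8 | P2 8-16 | P4 16-30 | P3 30-42 |
Completion: P1=8  P2=16  P3=42  P4=30
Waiting = turnaround − burst: P1=0, P2=1, P3=25, P4=10
Total waiting = 0 + 1 + 25 + 10 = 36

36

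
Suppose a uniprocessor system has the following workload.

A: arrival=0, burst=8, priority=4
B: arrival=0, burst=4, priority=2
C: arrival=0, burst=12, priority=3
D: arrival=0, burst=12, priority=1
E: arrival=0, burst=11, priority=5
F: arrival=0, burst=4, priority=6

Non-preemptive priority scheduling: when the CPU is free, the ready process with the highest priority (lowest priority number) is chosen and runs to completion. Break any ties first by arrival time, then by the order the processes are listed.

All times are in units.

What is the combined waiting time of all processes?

Schedule: | D 0-12 | B 12-16 | C 16-28 | A 28-36 | E 36-47 | F 47-51 |
Completion: A=36  B=16  C=28  D=12  E=47  F=51
Turnaround (C−A): A=36  B=16  C=28  D=12  E=47  F=51
Waiting = turnaround − burst: A=28, B=12, C=16, D=0, E=36, F=47
Total waiting = 28 + 12 + 16 + 0 + 36 + 47 = 139

139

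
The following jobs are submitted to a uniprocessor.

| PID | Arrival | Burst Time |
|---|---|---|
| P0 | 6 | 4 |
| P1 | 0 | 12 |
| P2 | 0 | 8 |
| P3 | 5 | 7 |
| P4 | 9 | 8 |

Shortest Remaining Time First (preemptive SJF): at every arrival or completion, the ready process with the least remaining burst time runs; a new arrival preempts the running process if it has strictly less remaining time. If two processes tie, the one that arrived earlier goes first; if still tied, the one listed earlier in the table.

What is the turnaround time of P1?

Gantt: | P2 0-8 | P0 8-12 | P3 12-19 | P4 19-27 | P1 27-39 |
Completion: P0=12  P1=39  P2=8  P3=19  P4=27
Turnaround(P1) = completion − arrival = 39 − 0 = 39

39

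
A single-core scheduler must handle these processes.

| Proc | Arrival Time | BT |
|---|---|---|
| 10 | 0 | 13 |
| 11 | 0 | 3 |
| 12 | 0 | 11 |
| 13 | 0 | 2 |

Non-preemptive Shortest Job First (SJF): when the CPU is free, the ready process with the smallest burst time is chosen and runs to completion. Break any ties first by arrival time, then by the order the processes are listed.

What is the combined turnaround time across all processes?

52

Schedule: | 13 0-2 | 11 2-5 | 12 5-16 | 10 16-29 |
Completion: 10=29  11=5  12=16  13=2
Turnaround (C−A): 10=29  11=5  12=16  13=2
Turnaround = completion − arrival: 10=29, 11=5, 12=16, 13=2
Total turnaround = 29 + 5 + 16 + 2 = 52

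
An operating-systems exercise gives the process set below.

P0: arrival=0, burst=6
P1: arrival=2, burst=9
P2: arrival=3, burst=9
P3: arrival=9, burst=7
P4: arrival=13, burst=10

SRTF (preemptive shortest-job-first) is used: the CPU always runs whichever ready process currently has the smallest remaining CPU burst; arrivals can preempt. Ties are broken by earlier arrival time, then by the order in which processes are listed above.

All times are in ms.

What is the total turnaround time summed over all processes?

Gantt: | P0 0-6 | P1 6-15 | P3 15-22 | P2 22-31 | P4 31-41 |
Completion: P0=6  P1=15  P2=31  P3=22  P4=41
Turnaround = completion − arrival: P0=6, P1=13, P2=28, P3=13, P4=28
Total turnaround = 6 + 13 + 28 + 13 + 28 = 88

88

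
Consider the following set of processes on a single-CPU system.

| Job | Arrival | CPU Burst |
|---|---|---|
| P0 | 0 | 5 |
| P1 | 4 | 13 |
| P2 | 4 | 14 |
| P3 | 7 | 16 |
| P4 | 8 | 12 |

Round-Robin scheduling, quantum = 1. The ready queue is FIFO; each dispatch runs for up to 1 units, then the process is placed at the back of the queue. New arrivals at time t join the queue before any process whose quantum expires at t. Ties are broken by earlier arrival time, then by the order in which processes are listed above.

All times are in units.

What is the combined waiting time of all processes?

147

Timeline: | P0 0-4 | P1 4-5 | P2 5-6 | P0 6-7 | P1 7-8 | P2 8-9 | P3 9-10 | P4 10-11 | P1 11-12 | P2 12-13 | P3 13-14 | P4 14-15 | P1 15-16 | P2 16-17 | P3 17-18 | P4 18-19 | P1 19-20 | P2 20-21 | P3 21-22 | P4 22-23 | P1 23-24 | P2 24-25 | P3 25-26 | P4 26-27 | P1 27-28 | P2 28-29 | P3 29-30 | P4 30-31 | P1 31-32 | P2 32-33 | P3 33-34 | P4 34-35 | P1 35-36 | P2 36-37 | P3 37-38 | P4 38-39 | P1 39-40 | P2 40-41 | P3 41-42 | P4 42-43 | P1 43-44 | P2 44-45 | P3 45-46 | P4 46-47 | P1 47-48 | P2 48-49 | P3 49-50 | P4 50-51 | P1 51-52 | P2 52-53 | P3 53-54 | P4 54-55 | P2 55-56 | P3 56-60 |
Completion: P0=7  P1=52  P2=56  P3=60  P4=55
Waiting = turnaround − burst: P0=2, P1=35, P2=38, P3=37, P4=35
Total waiting = 2 + 35 + 38 + 37 + 35 = 147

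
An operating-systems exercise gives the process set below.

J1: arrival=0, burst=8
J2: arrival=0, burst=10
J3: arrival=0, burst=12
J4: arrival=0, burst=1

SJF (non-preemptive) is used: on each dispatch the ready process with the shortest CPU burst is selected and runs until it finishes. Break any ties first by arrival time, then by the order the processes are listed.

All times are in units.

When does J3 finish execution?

31

Gantt: | J4 0-1 | J1 1-9 | J2 9-19 | J3 19-31 |
Completion: J1=9  J2=19  J3=31  J4=1
Turnaround (C−A): J1=9  J2=19  J3=31  J4=1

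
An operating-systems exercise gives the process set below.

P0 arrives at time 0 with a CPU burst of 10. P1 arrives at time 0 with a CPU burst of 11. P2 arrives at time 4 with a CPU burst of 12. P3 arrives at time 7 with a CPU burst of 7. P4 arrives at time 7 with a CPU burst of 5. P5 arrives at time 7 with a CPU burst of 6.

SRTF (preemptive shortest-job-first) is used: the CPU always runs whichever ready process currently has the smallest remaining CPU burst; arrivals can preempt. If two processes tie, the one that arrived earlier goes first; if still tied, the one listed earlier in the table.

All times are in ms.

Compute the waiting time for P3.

Timeline: | P0 0-10 | P4 10-15 | P5 15-21 | P3 21-28 | P1 28-39 | P2 39-51 |
Completion: P0=10  P1=39  P2=51  P3=28  P4=15  P5=21
Turnaround (C−A): P0=10  P1=39  P2=47  P3=21  P4=8  P5=14
Waiting(P3) = turnaround − burst = 21 − 7 = 14

14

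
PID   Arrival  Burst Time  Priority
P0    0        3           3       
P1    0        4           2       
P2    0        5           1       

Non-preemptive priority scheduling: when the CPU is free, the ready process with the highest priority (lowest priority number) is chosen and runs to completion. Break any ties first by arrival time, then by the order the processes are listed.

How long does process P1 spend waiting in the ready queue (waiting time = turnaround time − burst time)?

Schedule: | P2 0-5 | P1 5-9 | P0 9-12 |
Completion: P0=12  P1=9  P2=5
Turnaround (C−A): P0=12  P1=9  P2=5
Waiting(P1) = turnaround − burst = 9 − 4 = 5

5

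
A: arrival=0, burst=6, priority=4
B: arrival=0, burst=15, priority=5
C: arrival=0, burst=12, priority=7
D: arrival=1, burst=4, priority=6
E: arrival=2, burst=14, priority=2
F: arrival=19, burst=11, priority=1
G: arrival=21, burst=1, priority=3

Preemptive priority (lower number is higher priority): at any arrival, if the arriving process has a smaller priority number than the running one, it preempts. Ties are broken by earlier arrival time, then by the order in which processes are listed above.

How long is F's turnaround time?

11

Gantt: | A 0-2 | E 2-16 | A 16-19 | F 19-30 | G 30-31 | A 31-32 | B 32-47 | D 47-51 | C 51-63 |
Completion: A=32  B=47  C=63  D=51  E=16  F=30  G=31
Turnaround (C−A): A=32  B=47  C=63  D=50  E=14  F=11  G=10
Turnaround(F) = completion − arrival = 30 − 19 = 11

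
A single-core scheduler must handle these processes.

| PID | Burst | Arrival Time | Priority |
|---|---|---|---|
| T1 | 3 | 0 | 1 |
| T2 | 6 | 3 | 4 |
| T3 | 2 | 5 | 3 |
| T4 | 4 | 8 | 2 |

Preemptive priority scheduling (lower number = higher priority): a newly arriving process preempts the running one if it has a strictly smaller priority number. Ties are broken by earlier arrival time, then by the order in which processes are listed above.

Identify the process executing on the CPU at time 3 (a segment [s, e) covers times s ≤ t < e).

T2

Gantt: | T1 0-3 | T2 3-5 | T3 5-7 | T2 7-8 | T4 8-12 | T2 12-15 |
Completion: T1=3  T2=15  T3=7  T4=12
Turnaround (C−A): T1=3  T2=12  T3=2  T4=4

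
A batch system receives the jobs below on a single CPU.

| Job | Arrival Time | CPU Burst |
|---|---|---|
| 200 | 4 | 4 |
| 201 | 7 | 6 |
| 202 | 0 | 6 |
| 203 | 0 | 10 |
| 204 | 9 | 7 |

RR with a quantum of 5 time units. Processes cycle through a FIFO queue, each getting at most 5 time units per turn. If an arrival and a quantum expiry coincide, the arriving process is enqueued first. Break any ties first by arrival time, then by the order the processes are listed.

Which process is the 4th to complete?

Timeline: | 202 0-5 | 203 5-10 | 200 10-14 | 202 14-15 | 201 15-20 | 204 20-25 | 203 25-30 | 201 30-31 | 204 31-33 |
Completion: 200=14  201=31  202=15  203=30  204=33
Finish order: 200 → 202 → 203 → 201 → 204

201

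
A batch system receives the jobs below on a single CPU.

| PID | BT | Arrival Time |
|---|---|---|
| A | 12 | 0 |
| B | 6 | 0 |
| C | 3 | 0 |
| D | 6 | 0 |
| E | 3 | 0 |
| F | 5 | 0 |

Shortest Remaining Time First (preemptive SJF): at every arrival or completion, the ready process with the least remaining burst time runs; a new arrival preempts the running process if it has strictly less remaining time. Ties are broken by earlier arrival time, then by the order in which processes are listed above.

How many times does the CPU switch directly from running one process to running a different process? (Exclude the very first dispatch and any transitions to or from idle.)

Schedule: | C 0-3 | E 3-6 | F 6-11 | B 11-17 | D 17-23 | A 23-35 |
Completion: A=35  B=17  C=3  D=23  E=6  F=11
Turnaround (C−A): A=35  B=17  C=3  D=23  E=6  F=11

5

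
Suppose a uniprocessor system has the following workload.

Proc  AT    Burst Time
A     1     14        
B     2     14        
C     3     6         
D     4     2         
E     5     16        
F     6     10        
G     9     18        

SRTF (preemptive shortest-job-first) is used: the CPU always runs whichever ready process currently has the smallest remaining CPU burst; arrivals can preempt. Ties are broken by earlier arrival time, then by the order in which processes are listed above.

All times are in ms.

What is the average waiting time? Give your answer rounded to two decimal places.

21.71

Gantt: | idle 0-1 | A 1-3 | C 3-4 | D 4-6 | C 6-11 | F 11-21 | A 21-33 | B 33-47 | E 47-63 | G 63-81 |
Completion: A=33  B=47  C=11  D=6  E=63  F=21  G=81
Turnaround (C−A): A=32  B=45  C=8  D=2  E=58  F=15  G=72
Waiting times: A=18, B=31, C=2, D=0, E=42, F=5, G=54
Average waiting = (18+31+2+0+42+5+54) / 7 = 152/7 = 21.71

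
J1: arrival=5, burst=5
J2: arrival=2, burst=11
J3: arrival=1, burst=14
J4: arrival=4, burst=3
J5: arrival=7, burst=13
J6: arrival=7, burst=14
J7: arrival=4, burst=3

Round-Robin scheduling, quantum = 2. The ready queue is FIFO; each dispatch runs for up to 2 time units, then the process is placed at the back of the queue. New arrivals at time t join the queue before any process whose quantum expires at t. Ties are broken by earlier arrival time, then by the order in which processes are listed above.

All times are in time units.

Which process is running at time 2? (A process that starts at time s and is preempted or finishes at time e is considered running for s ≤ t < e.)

J3

Gantt: | idle 0-1 | J3 1-3 | J2 3-5 | J3 5-7 | J4 7-9 | J7 9-11 | J1 11-13 | J2 13-15 | J5 15-17 | J6 17-19 | J3 19-21 | J4 21-22 | J7 22-23 | J1 23-25 | J2 25-27 | J5 27-29 | J6 29-31 | J3 31-33 | J1 33-34 | J2 34-36 | J5 36-38 | J6 38-40 | J3 40-42 | J2 42-44 | J5 44-46 | J6 46-48 | J3 48-50 | J2 50-51 | J5 51-53 | J6 53-55 | J3 55-57 | J5 57-59 | J6 59-61 | J5 61-62 | J6 62-64 |
Completion: J1=34  J2=51  J3=57  J4=22  J5=62  J6=64  J7=23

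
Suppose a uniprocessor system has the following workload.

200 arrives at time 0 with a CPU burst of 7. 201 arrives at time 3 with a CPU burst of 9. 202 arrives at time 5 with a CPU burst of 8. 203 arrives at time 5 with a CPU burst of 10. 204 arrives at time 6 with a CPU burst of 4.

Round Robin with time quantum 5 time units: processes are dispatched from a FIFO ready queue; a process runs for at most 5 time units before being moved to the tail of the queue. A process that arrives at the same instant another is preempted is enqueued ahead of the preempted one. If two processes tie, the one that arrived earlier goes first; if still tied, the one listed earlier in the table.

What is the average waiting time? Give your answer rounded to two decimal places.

Timeline: | 200 0-5 | 201 5-10 | 202 10-15 | 203 15-20 | 200 20-22 | 204 22-26 | 201 26-30 | 202 30-33 | 203 33-38 |
Completion: 200=22  201=30  202=33  203=38  204=26
Waiting times: 200=15, 201=18, 202=20, 203=23, 204=16
Average waiting = (15+18+20+23+16) / 5 = 92/5 = 18.40

18.40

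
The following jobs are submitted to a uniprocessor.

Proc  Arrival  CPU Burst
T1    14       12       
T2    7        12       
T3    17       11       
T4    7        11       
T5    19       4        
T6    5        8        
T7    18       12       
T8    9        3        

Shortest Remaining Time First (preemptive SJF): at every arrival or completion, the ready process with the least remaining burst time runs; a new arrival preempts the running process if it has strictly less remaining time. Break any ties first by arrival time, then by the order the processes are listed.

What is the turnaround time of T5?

4

Timeline: | idle 0-5 | T6 5-9 | T8 9-12 | T6 12-16 | T4 16-19 | T5 19-23 | T4 23-31 | T3 31-42 | T2 42-54 | T1 54-66 | T7 66-78 |
Completion: T1=66  T2=54  T3=42  T4=31  T5=23  T6=16  T7=78  T8=12
Turnaround (C−A): T1=52  T2=47  T3=25  T4=24  T5=4  T6=11  T7=60  T8=3
Turnaround(T5) = completion − arrival = 23 − 19 = 4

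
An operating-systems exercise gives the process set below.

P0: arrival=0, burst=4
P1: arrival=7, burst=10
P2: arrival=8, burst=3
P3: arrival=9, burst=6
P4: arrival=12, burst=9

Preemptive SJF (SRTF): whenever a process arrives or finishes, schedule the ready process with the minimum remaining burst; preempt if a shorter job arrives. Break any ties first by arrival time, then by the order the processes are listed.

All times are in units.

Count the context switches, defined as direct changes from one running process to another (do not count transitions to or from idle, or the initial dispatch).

4

Schedule: | P0 0-4 | idle 4-7 | P1 7-8 | P2 8-11 | P3 11-17 | P1 17-26 | P4 26-35 |
Completion: P0=4  P1=26  P2=11  P3=17  P4=35
Turnaround (C−A): P0=4  P1=19  P2=3  P3=8  P4=23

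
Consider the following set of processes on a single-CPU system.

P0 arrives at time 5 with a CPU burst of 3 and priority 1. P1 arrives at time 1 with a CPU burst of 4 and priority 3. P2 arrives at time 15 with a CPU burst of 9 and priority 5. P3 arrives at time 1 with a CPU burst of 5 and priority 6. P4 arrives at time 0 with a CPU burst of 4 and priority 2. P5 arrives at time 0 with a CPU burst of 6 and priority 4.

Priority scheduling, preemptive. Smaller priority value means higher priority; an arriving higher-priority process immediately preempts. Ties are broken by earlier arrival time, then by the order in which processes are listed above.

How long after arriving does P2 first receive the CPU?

2

Gantt: | P4 0-4 | P1 4-5 | P0 5-8 | P1 8-11 | P5 11-17 | P2 17-26 | P3 26-31 |
Completion: P0=8  P1=11  P2=26  P3=31  P4=4  P5=17
Turnaround (C−A): P0=3  P1=10  P2=11  P3=30  P4=4  P5=17
Response(P2) = first start − arrival = 17 − 15 = 2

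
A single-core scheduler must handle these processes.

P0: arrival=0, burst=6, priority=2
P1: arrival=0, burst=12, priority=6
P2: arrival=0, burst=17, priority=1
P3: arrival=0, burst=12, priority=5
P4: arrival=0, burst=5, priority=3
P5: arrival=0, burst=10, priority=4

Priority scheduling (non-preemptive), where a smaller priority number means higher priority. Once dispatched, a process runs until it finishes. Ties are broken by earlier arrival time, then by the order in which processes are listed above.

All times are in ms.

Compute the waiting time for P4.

Timeline: | P2 0-17 | P0 17-23 | P4 23-28 | P5 28-38 | P3 38-50 | P1 50-62 |
Completion: P0=23  P1=62  P2=17  P3=50  P4=28  P5=38
Turnaround (C−A): P0=23  P1=62  P2=17  P3=50  P4=28  P5=38
Waiting(P4) = turnaround − burst = 28 − 5 = 23

23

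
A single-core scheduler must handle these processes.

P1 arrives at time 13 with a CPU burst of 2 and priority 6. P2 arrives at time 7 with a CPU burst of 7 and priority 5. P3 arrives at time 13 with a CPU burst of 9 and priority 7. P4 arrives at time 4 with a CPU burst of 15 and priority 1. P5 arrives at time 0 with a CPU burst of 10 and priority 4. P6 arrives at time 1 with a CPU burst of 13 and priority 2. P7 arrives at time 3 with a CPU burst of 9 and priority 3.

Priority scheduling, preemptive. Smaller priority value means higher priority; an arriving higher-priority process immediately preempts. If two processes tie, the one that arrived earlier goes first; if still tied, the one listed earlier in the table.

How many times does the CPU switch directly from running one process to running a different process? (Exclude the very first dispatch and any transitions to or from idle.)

Timeline: | P5 0-1 | P6 1-4 | P4 4-19 | P6 19-29 | P7 29-38 | P5 38-47 | P2 47-54 | P1 54-56 | P3 56-65 |
Completion: P1=56  P2=54  P3=65  P4=19  P5=47  P6=29  P7=38
Turnaround (C−A): P1=43  P2=47  P3=52  P4=15  P5=47  P6=28  P7=35

8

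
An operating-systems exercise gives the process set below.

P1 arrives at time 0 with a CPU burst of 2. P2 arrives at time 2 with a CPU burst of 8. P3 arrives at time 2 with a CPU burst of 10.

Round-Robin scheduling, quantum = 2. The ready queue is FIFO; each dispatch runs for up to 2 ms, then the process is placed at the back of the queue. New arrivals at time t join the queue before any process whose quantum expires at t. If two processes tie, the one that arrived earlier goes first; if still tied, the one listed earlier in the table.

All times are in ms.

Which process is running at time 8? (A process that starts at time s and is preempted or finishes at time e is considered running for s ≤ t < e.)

P3

Timeline: | P1 0-2 | P2 2-4 | P3 4-6 | P2 6-8 | P3 8-10 | P2 10-12 | P3 12-14 | P2 14-16 | P3 16-20 |
Completion: P1=2  P2=16  P3=20
Turnaround (C−A): P1=2  P2=14  P3=18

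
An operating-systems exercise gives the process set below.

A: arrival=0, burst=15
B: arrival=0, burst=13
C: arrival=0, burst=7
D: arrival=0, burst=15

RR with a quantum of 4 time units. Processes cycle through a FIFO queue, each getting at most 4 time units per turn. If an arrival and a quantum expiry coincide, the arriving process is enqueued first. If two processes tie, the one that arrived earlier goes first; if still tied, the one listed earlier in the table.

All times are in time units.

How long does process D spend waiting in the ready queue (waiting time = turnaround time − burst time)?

Schedule: | A 0-4 | B 4-8 | C 8-12 | D 12-16 | A 16-20 | B 20-24 | C 24-27 | D 27-31 | A 31-35 | B 35-39 | D 39-43 | A 43-46 | B 46-47 | D 47-50 |
Completion: A=46  B=47  C=27  D=50
Turnaround (C−A): A=46  B=47  C=27  D=50
Waiting(D) = turnaround − burst = 50 − 15 = 35

35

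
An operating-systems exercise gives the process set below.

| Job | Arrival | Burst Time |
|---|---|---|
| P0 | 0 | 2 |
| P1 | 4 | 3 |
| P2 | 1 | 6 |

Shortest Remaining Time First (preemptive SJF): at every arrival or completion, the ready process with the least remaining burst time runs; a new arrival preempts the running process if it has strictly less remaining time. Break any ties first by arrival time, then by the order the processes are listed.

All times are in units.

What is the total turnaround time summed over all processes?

Schedule: | P0 0-2 | P2 2-4 | P1 4-7 | P2 7-11 |
Completion: P0=2  P1=7  P2=11
Turnaround = completion − arrival: P0=2, P1=3, P2=10
Total turnaround = 2 + 3 + 10 = 15

15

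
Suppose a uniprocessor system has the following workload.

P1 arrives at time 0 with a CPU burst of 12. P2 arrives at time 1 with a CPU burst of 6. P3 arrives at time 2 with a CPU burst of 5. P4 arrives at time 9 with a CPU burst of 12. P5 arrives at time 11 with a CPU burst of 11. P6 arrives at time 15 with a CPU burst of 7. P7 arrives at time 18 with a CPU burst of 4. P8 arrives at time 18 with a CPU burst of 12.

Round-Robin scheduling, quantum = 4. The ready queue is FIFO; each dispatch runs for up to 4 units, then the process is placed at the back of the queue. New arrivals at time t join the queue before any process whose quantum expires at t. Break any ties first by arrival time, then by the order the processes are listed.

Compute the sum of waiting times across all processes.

226

Timeline: | P1 0-4 | P2 4-8 | P3 8-12 | P1 12-16 | P2 16-18 | P4 18-22 | P5 22-26 | P3 26-27 | P6 27-31 | P1 31-35 | P7 35-39 | P8 39-43 | P4 43-47 | P5 47-51 | P6 51-54 | P8 54-58 | P4 58-62 | P5 62-65 | P8 65-69 |
Completion: P1=35  P2=18  P3=27  P4=62  P5=65  P6=54  P7=39  P8=69
Turnaround (C−A): P1=35  P2=17  P3=25  P4=53  P5=54  P6=39  P7=21  P8=51
Waiting = turnaround − burst: P1=23, P2=11, P3=20, P4=41, P5=43, P6=32, P7=17, P8=39
Total waiting = 23 + 11 + 20 + 41 + 43 + 32 + 17 + 39 = 226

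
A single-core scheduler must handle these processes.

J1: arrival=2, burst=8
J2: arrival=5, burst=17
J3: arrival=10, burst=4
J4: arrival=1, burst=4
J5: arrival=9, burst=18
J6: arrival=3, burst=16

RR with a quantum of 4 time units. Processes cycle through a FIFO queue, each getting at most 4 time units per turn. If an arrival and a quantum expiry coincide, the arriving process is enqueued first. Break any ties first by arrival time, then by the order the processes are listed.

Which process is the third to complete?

J3

Timeline: | idle 0-1 | J4 1-5 | J1 5-9 | J6 9-13 | J2 13-17 | J5 17-21 | J1 21-25 | J3 25-29 | J6 29-33 | J2 33-37 | J5 37-41 | J6 41-45 | J2 45-49 | J5 49-53 | J6 53-57 | J2 57-61 | J5 61-65 | J2 65-66 | J5 66-68 |
Completion: J1=25  J2=66  J3=29  J4=5  J5=68  J6=57
Finish order: J4 → J1 → J3 → J6 → J2 → J5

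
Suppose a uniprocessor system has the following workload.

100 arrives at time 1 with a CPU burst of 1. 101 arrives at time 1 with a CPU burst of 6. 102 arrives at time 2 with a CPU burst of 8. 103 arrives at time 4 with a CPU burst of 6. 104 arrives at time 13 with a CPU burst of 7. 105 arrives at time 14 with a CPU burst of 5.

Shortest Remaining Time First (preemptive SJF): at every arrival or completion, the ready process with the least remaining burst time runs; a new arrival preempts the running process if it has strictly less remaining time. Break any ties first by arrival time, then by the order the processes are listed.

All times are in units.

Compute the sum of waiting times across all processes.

Schedule: | idle 0-1 | 100 1-2 | 101 2-8 | 103 8-14 | 105 14-19 | 104 19-26 | 102 26-34 |
Completion: 100=2  101=8  102=34  103=14  104=26  105=19
Turnaround (C−A): 100=1  101=7  102=32  103=10  104=13  105=5
Waiting = turnaround − burst: 100=0, 101=1, 102=24, 103=4, 104=6, 105=0
Total waiting = 0 + 1 + 24 + 4 + 6 + 0 = 35

35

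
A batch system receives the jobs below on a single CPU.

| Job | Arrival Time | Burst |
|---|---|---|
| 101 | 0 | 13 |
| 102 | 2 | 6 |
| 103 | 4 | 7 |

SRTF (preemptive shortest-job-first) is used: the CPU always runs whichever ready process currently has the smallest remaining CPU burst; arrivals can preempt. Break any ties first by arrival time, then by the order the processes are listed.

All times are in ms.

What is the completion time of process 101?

26

Timeline: | 101 0-2 | 102 2-8 | 103 8-15 | 101 15-26 |
Completion: 101=26  102=8  103=15
Turnaround (C−A): 101=26  102=6  103=11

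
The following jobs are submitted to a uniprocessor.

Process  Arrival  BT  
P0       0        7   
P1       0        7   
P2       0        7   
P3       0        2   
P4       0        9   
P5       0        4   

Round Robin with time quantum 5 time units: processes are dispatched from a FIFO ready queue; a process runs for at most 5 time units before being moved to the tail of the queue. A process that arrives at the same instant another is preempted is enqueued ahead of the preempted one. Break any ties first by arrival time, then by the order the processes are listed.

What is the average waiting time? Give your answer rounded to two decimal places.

22.17

Timeline: | P0 0-5 | P1 5-10 | P2 10-15 | P3 15-17 | P4 17-22 | P5 22-26 | P0 26-28 | P1 28-30 | P2 30-32 | P4 32-36 |
Completion: P0=28  P1=30  P2=32  P3=17  P4=36  P5=26
Waiting times: P0=21, P1=23, P2=25, P3=15, P4=27, P5=22
Average waiting = (21+23+25+15+27+22) / 6 = 133/6 = 22.17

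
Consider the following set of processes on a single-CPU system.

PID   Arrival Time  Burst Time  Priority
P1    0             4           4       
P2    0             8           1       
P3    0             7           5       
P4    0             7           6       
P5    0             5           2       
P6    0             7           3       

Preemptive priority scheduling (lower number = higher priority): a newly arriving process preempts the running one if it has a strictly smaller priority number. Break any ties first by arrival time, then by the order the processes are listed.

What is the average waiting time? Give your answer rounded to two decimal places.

16.00

Gantt: | P2 0-8 | P5 8-13 | P6 13-20 | P1 20-24 | P3 24-31 | P4 31-38 |
Completion: P1=24  P2=8  P3=31  P4=38  P5=13  P6=20
Waiting times: P1=20, P2=0, P3=24, P4=31, P5=8, P6=13
Average waiting = (20+0+24+31+8+13) / 6 = 96/6 = 16.00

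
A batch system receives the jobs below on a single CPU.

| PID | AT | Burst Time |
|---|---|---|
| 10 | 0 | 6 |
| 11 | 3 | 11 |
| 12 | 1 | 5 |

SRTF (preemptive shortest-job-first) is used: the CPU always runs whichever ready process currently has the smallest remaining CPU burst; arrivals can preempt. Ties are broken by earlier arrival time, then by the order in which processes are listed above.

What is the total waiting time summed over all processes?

13

Schedule: | 10 0-6 | 12 6-11 | 11 11-22 |
Completion: 10=6  11=22  12=11
Turnaround (C−A): 10=6  11=19  12=10
Waiting = turnaround − burst: 10=0, 11=8, 12=5
Total waiting = 0 + 8 + 5 = 13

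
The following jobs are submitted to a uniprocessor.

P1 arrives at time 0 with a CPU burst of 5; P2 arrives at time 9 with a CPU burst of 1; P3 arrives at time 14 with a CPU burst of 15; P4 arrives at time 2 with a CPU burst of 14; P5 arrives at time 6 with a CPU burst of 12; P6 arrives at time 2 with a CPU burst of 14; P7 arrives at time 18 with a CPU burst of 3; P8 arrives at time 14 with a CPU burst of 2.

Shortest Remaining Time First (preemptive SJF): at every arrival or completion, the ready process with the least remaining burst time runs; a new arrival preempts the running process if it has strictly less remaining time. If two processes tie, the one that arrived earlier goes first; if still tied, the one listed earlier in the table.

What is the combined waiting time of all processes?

Schedule: | P1 0-5 | P4 5-6 | P5 6-9 | P2 9-10 | P5 10-14 | P8 14-16 | P5 16-21 | P7 21-24 | P4 24-37 | P6 37-51 | P3 51-66 |
Completion: P1=5  P2=10  P3=66  P4=37  P5=21  P6=51  P7=24  P8=16
Turnaround (C−A): P1=5  P2=1  P3=52  P4=35  P5=15  P6=49  P7=6  P8=2
Waiting = turnaround − burst: P1=0, P2=0, P3=37, P4=21, P5=3, P6=35, P7=3, P8=0
Total waiting = 0 + 0 + 37 + 21 + 3 + 35 + 3 + 0 = 99

99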